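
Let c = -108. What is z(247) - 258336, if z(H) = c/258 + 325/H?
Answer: -211059779/817 ≈ -2.5834e+5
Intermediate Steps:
z(H) = -18/43 + 325/H (z(H) = -108/258 + 325/H = -108*1/258 + 325/H = -18/43 + 325/H)
z(247) - 258336 = (-18/43 + 325/247) - 258336 = (-18/43 + 325*(1/247)) - 258336 = (-18/43 + 25/19) - 258336 = 733/817 - 258336 = -211059779/817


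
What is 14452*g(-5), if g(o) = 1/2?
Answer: 7226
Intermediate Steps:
g(o) = 1/2
14452*g(-5) = 14452*(1/2) = 7226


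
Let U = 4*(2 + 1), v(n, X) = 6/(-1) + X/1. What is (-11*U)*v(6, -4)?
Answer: 1320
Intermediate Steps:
v(n, X) = -6 + X (v(n, X) = 6*(-1) + X*1 = -6 + X)
U = 12 (U = 4*3 = 12)
(-11*U)*v(6, -4) = (-11*12)*(-6 - 4) = -132*(-10) = 1320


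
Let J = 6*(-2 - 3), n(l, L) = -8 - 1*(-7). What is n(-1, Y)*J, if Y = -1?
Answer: 30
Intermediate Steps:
n(l, L) = -1 (n(l, L) = -8 + 7 = -1)
J = -30 (J = 6*(-5) = -30)
n(-1, Y)*J = -1*(-30) = 30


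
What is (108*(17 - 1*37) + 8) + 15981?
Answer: 13829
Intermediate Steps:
(108*(17 - 1*37) + 8) + 15981 = (108*(17 - 37) + 8) + 15981 = (108*(-20) + 8) + 15981 = (-2160 + 8) + 15981 = -2152 + 15981 = 13829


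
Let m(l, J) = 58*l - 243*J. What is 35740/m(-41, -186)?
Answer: 1787/2141 ≈ 0.83466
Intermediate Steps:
m(l, J) = -243*J + 58*l
35740/m(-41, -186) = 35740/(-243*(-186) + 58*(-41)) = 35740/(45198 - 2378) = 35740/42820 = 35740*(1/42820) = 1787/2141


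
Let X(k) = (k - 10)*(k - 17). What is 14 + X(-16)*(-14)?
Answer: -11998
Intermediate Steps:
X(k) = (-17 + k)*(-10 + k) (X(k) = (-10 + k)*(-17 + k) = (-17 + k)*(-10 + k))
14 + X(-16)*(-14) = 14 + (170 + (-16)² - 27*(-16))*(-14) = 14 + (170 + 256 + 432)*(-14) = 14 + 858*(-14) = 14 - 12012 = -11998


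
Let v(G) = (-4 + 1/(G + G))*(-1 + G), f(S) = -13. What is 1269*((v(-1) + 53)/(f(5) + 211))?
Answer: 4371/11 ≈ 397.36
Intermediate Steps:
v(G) = (-1 + G)*(-4 + 1/(2*G)) (v(G) = (-4 + 1/(2*G))*(-1 + G) = (-1 + G)*(-4 + 1/(2*G)))
1269*((v(-1) + 53)/(f(5) + 211)) = 1269*(((9/2 - 4*(-1) - ½/(-1)) + 53)/(-13 + 211)) = 1269*(((9/2 + 4 - ½*(-1)) + 53)/198) = 1269*(((9/2 + 4 + ½) + 53)*(1/198)) = 1269*((9 + 53)*(1/198)) = 1269*(62*(1/198)) = 1269*(31/99) = 4371/11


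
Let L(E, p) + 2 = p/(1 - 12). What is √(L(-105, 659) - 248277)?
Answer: 4*I*√1878063/11 ≈ 498.34*I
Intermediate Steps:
L(E, p) = -2 - p/11 (L(E, p) = -2 + p/(1 - 12) = -2 + p/(-11) = -2 - p/11)
√(L(-105, 659) - 248277) = √((-2 - 1/11*659) - 248277) = √((-2 - 659/11) - 248277) = √(-681/11 - 248277) = √(-2731728/11) = 4*I*√1878063/11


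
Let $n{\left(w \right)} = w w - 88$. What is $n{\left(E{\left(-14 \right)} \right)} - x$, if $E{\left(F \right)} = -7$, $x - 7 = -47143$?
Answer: $47097$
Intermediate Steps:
$x = -47136$ ($x = 7 - 47143 = -47136$)
$n{\left(w \right)} = -88 + w^{2}$ ($n{\left(w \right)} = w^{2} - 88 = -88 + w^{2}$)
$n{\left(E{\left(-14 \right)} \right)} - x = \left(-88 + \left(-7\right)^{2}\right) - -47136 = \left(-88 + 49\right) + 47136 = -39 + 47136 = 47097$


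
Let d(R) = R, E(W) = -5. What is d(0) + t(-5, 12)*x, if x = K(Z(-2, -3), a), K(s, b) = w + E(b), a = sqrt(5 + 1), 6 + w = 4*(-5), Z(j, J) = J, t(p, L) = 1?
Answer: -31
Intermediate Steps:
w = -26 (w = -6 + 4*(-5) = -6 - 20 = -26)
a = sqrt(6) ≈ 2.4495
K(s, b) = -31 (K(s, b) = -26 - 5 = -31)
x = -31
d(0) + t(-5, 12)*x = 0 + 1*(-31) = 0 - 31 = -31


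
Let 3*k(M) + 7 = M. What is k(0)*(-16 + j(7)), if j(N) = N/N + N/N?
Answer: 98/3 ≈ 32.667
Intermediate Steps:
k(M) = -7/3 + M/3
j(N) = 2 (j(N) = 1 + 1 = 2)
k(0)*(-16 + j(7)) = (-7/3 + (⅓)*0)*(-16 + 2) = (-7/3 + 0)*(-14) = -7/3*(-14) = 98/3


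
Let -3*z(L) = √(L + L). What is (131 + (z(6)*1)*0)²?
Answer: 17161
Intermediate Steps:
z(L) = -√2*√L/3 (z(L) = -√(L + L)/3 = -√2*√L/3)
(131 + (z(6)*1)*0)² = (131 + (-√2*√6/3*1)*0)² = (131 + (-2*√3/3*1)*0)² = (131 - 2*√3/3*0)² = (131 + 0)² = 131² = 17161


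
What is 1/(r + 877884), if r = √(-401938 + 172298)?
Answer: 219471/192670136774 - I*√57410/385340273548 ≈ 1.1391e-6 - 6.218e-10*I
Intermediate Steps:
r = 2*I*√57410 (r = √(-229640) = 2*I*√57410 ≈ 479.21*I)
1/(r + 877884) = 1/(2*I*√57410 + 877884) = 1/(877884 + 2*I*√57410)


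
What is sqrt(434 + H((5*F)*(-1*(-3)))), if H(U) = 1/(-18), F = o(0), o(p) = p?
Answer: sqrt(15622)/6 ≈ 20.831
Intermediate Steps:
F = 0
H(U) = -1/18
sqrt(434 + H((5*F)*(-1*(-3)))) = sqrt(434 - 1/18) = sqrt(7811/18) = sqrt(15622)/6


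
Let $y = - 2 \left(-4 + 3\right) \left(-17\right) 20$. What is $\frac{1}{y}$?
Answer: $- \frac{1}{680} \approx -0.0014706$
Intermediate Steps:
$y = -680$ ($y = \left(-2\right) \left(-1\right) \left(-17\right) 20 = 2 \left(-17\right) 20 = \left(-34\right) 20 = -680$)
$\frac{1}{y} = \frac{1}{-680} = - \frac{1}{680}$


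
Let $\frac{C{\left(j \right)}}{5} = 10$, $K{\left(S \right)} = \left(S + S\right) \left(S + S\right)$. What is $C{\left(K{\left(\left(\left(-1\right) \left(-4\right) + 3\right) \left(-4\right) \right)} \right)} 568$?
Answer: $28400$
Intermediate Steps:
$K{\left(S \right)} = 4 S^{2}$ ($K{\left(S \right)} = 2 S 2 S = 4 S^{2}$)
$C{\left(j \right)} = 50$ ($C{\left(j \right)} = 5 \cdot 10 = 50$)
$C{\left(K{\left(\left(\left(-1\right) \left(-4\right) + 3\right) \left(-4\right) \right)} \right)} 568 = 50 \cdot 568 = 28400$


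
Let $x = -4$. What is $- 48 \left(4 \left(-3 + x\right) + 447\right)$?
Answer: $-20112$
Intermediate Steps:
$- 48 \left(4 \left(-3 + x\right) + 447\right) = - 48 \left(4 \left(-3 - 4\right) + 447\right) = - 48 \left(4 \left(-7\right) + 447\right) = - 48 \left(-28 + 447\right) = \left(-48\right) 419 = -20112$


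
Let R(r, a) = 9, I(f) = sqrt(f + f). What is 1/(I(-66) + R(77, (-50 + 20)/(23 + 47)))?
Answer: 3/71 - 2*I*sqrt(33)/213 ≈ 0.042253 - 0.05394*I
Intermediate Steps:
I(f) = sqrt(2)*sqrt(f) (I(f) = sqrt(2*f) = sqrt(2)*sqrt(f))
1/(I(-66) + R(77, (-50 + 20)/(23 + 47))) = 1/(sqrt(2)*sqrt(-66) + 9) = 1/(sqrt(2)*(I*sqrt(66)) + 9) = 1/(2*I*sqrt(33) + 9) = 1/(9 + 2*I*sqrt(33))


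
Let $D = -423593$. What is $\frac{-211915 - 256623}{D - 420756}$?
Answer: $\frac{468538}{844349} \approx 0.55491$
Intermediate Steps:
$\frac{-211915 - 256623}{D - 420756} = \frac{-211915 - 256623}{-423593 - 420756} = - \frac{468538}{-844349} = \left(-468538\right) \left(- \frac{1}{844349}\right) = \frac{468538}{844349}$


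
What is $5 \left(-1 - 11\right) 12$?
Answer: $-720$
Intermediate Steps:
$5 \left(-1 - 11\right) 12 = 5 \left(-12\right) 12 = \left(-60\right) 12 = -720$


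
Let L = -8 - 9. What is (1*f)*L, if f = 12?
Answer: -204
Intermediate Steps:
L = -17
(1*f)*L = (1*12)*(-17) = 12*(-17) = -204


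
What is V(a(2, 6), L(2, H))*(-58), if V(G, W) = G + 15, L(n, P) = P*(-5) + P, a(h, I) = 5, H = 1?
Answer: -1160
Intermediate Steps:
L(n, P) = -4*P (L(n, P) = -5*P + P = -4*P)
V(G, W) = 15 + G
V(a(2, 6), L(2, H))*(-58) = (15 + 5)*(-58) = 20*(-58) = -1160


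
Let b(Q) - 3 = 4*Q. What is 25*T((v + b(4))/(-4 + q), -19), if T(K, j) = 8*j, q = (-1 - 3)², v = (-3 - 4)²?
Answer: -3800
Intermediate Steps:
v = 49 (v = (-7)² = 49)
b(Q) = 3 + 4*Q
q = 16 (q = (-4)² = 16)
25*T((v + b(4))/(-4 + q), -19) = 25*(8*(-19)) = 25*(-152) = -3800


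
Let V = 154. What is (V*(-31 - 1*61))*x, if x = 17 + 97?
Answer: -1615152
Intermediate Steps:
x = 114
(V*(-31 - 1*61))*x = (154*(-31 - 1*61))*114 = (154*(-31 - 61))*114 = (154*(-92))*114 = -14168*114 = -1615152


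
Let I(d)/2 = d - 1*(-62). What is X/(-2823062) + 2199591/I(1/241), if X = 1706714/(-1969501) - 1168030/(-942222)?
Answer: 6806575650383445441621274/383740371168466569213 ≈ 17737.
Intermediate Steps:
I(d) = 124 + 2*d (I(d) = 2*(d - 1*(-62)) = 2*(d + 62) = 2*(62 + d) = 124 + 2*d)
X = 346166387261/927853585611 (X = 1706714*(-1/1969501) - 1168030*(-1/942222) = -1706714/1969501 + 584015/471111 = 346166387261/927853585611 ≈ 0.37308)
X/(-2823062) + 2199591/I(1/241) = (346166387261/927853585611)/(-2823062) + 2199591/(124 + 2/241) = (346166387261/927853585611)*(-1/2823062) + 2199591/(124 + 2*(1/241)) = -346166387261/2619388199102160882 + 2199591/(124 + 2/241) = -346166387261/2619388199102160882 + 2199591/(29886/241) = -346166387261/2619388199102160882 + 2199591*(241/29886) = -346166387261/2619388199102160882 + 176700477/9962 = 6806575650383445441621274/383740371168466569213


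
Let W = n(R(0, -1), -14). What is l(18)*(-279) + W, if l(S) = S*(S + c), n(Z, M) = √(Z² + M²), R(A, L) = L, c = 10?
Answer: -140616 + √197 ≈ -1.4060e+5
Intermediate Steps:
n(Z, M) = √(M² + Z²)
W = √197 (W = √((-14)² + (-1)²) = √(196 + 1) = √197 ≈ 14.036)
l(S) = S*(10 + S) (l(S) = S*(S + 10) = S*(10 + S))
l(18)*(-279) + W = (18*(10 + 18))*(-279) + √197 = (18*28)*(-279) + √197 = 504*(-279) + √197 = -140616 + √197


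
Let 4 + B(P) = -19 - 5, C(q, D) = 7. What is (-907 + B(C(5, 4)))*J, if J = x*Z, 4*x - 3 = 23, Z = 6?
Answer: -36465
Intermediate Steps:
B(P) = -28 (B(P) = -4 + (-19 - 5) = -4 - 24 = -28)
x = 13/2 (x = ¾ + (¼)*23 = ¾ + 23/4 = 13/2 ≈ 6.5000)
J = 39 (J = (13/2)*6 = 39)
(-907 + B(C(5, 4)))*J = (-907 - 28)*39 = -935*39 = -36465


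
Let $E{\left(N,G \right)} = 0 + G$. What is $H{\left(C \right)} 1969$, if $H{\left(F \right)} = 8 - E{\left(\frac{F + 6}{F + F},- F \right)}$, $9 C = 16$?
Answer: $\frac{173272}{9} \approx 19252.0$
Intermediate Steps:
$C = \frac{16}{9}$ ($C = \frac{1}{9} \cdot 16 = \frac{16}{9} \approx 1.7778$)
$E{\left(N,G \right)} = G$
$H{\left(F \right)} = 8 + F$ ($H{\left(F \right)} = 8 - - F = 8 + F$)
$H{\left(C \right)} 1969 = \left(8 + \frac{16}{9}\right) 1969 = \frac{88}{9} \cdot 1969 = \frac{173272}{9}$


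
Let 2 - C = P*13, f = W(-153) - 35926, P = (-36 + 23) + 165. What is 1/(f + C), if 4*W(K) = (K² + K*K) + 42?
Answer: -1/26185 ≈ -3.8190e-5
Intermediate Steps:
W(K) = 21/2 + K²/2 (W(K) = ((K² + K*K) + 42)/4 = ((K² + K²) + 42)/4 = (2*K² + 42)/4 = (42 + 2*K²)/4 = 21/2 + K²/2)
P = 152 (P = -13 + 165 = 152)
f = -24211 (f = (21/2 + (½)*(-153)²) - 35926 = (21/2 + (½)*23409) - 35926 = (21/2 + 23409/2) - 35926 = 11715 - 35926 = -24211)
C = -1974 (C = 2 - 152*13 = 2 - 1*1976 = 2 - 1976 = -1974)
1/(f + C) = 1/(-24211 - 1974) = 1/(-26185) = -1/26185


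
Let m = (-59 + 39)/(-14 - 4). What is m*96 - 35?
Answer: 215/3 ≈ 71.667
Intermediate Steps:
m = 10/9 (m = -20/(-18) = -20*(-1/18) = 10/9 ≈ 1.1111)
m*96 - 35 = (10/9)*96 - 35 = 320/3 - 35 = 215/3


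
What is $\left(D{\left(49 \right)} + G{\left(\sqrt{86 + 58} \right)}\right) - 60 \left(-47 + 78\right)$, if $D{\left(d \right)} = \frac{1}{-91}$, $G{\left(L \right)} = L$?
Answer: $- \frac{168169}{91} \approx -1848.0$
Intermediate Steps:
$D{\left(d \right)} = - \frac{1}{91}$
$\left(D{\left(49 \right)} + G{\left(\sqrt{86 + 58} \right)}\right) - 60 \left(-47 + 78\right) = \left(- \frac{1}{91} + \sqrt{86 + 58}\right) - 60 \left(-47 + 78\right) = \left(- \frac{1}{91} + \sqrt{144}\right) - 1860 = \left(- \frac{1}{91} + 12\right) - 1860 = \frac{1091}{91} - 1860 = - \frac{168169}{91}$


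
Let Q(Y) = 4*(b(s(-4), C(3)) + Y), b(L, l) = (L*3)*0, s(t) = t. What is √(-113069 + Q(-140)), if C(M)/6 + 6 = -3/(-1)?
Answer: I*√113629 ≈ 337.09*I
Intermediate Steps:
C(M) = -18 (C(M) = -36 + 6*(-3/(-1)) = -36 + 6*(-3*(-1)) = -36 + 6*3 = -36 + 18 = -18)
b(L, l) = 0 (b(L, l) = (3*L)*0 = 0)
Q(Y) = 4*Y (Q(Y) = 4*(0 + Y) = 4*Y)
√(-113069 + Q(-140)) = √(-113069 + 4*(-140)) = √(-113069 - 560) = √(-113629) = I*√113629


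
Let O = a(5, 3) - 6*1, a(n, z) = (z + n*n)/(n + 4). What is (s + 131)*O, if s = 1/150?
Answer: -255463/675 ≈ -378.46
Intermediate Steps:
a(n, z) = (z + n²)/(4 + n)
O = -26/9 (O = (3 + 5²)/(4 + 5) - 6*1 = (3 + 25)/9 - 6 = (⅑)*28 - 6 = 28/9 - 6 = -26/9 ≈ -2.8889)
s = 1/150 ≈ 0.0066667
(s + 131)*O = (1/150 + 131)*(-26/9) = (19651/150)*(-26/9) = -255463/675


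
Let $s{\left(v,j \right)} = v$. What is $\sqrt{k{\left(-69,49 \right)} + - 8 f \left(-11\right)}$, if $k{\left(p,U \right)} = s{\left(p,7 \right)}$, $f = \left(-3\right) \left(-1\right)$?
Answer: $\sqrt{195} \approx 13.964$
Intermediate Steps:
$f = 3$
$k{\left(p,U \right)} = p$
$\sqrt{k{\left(-69,49 \right)} + - 8 f \left(-11\right)} = \sqrt{-69 + \left(-8\right) 3 \left(-11\right)} = \sqrt{-69 - -264} = \sqrt{-69 + 264} = \sqrt{195}$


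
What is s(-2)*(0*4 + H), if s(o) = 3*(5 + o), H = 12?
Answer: 108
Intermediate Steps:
s(o) = 15 + 3*o
s(-2)*(0*4 + H) = (15 + 3*(-2))*(0*4 + 12) = (15 - 6)*(0 + 12) = 9*12 = 108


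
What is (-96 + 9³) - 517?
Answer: 116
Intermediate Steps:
(-96 + 9³) - 517 = (-96 + 729) - 517 = 633 - 517 = 116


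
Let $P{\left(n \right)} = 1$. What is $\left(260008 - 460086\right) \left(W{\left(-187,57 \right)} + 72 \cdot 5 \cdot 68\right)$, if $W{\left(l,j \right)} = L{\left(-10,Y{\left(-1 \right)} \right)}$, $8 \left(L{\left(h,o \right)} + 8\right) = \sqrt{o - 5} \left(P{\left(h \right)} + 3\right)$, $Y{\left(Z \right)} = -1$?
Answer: $-4896308816 - 100039 i \sqrt{6} \approx -4.8963 \cdot 10^{9} - 2.4504 \cdot 10^{5} i$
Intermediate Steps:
$L{\left(h,o \right)} = -8 + \frac{\sqrt{-5 + o}}{2}$ ($L{\left(h,o \right)} = -8 + \frac{\sqrt{o - 5} \left(1 + 3\right)}{8} = -8 + \frac{\sqrt{-5 + o} 4}{8} = -8 + \frac{4 \sqrt{-5 + o}}{8} = -8 + \frac{\sqrt{-5 + o}}{2}$)
$W{\left(l,j \right)} = -8 + \frac{i \sqrt{6}}{2}$ ($W{\left(l,j \right)} = -8 + \frac{\sqrt{-5 - 1}}{2} = -8 + \frac{\sqrt{-6}}{2} = -8 + \frac{i \sqrt{6}}{2}$)
$\left(260008 - 460086\right) \left(W{\left(-187,57 \right)} + 72 \cdot 5 \cdot 68\right) = \left(260008 - 460086\right) \left(\left(-8 + \frac{i \sqrt{6}}{2}\right) + 72 \cdot 5 \cdot 68\right) = - 200078 \left(\left(-8 + \frac{i \sqrt{6}}{2}\right) + 360 \cdot 68\right) = - 200078 \left(\left(-8 + \frac{i \sqrt{6}}{2}\right) + 24480\right) = - 200078 \left(24472 + \frac{i \sqrt{6}}{2}\right) = -4896308816 - 100039 i \sqrt{6}$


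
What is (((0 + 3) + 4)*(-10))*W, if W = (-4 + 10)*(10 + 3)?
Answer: -5460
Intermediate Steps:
W = 78 (W = 6*13 = 78)
(((0 + 3) + 4)*(-10))*W = (((0 + 3) + 4)*(-10))*78 = ((3 + 4)*(-10))*78 = (7*(-10))*78 = -70*78 = -5460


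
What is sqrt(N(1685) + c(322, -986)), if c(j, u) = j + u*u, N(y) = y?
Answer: sqrt(974203) ≈ 987.02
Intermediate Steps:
c(j, u) = j + u**2
sqrt(N(1685) + c(322, -986)) = sqrt(1685 + (322 + (-986)**2)) = sqrt(1685 + (322 + 972196)) = sqrt(1685 + 972518) = sqrt(974203)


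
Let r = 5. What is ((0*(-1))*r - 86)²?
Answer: 7396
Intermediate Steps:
((0*(-1))*r - 86)² = ((0*(-1))*5 - 86)² = (0*5 - 86)² = (0 - 86)² = (-86)² = 7396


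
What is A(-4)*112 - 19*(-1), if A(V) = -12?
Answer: -1325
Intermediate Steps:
A(-4)*112 - 19*(-1) = -12*112 - 19*(-1) = -1344 + 19 = -1325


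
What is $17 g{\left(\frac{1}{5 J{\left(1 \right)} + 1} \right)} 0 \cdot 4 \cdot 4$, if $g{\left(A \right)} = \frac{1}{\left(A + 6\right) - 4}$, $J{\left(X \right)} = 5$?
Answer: $0$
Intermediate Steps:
$g{\left(A \right)} = \frac{1}{2 + A}$ ($g{\left(A \right)} = \frac{1}{\left(6 + A\right) - 4} = \frac{1}{2 + A}$)
$17 g{\left(\frac{1}{5 J{\left(1 \right)} + 1} \right)} 0 \cdot 4 \cdot 4 = \frac{17}{2 + \frac{1}{5 \cdot 5 + 1}} \cdot 0 \cdot 4 \cdot 4 = \frac{17}{2 + \frac{1}{25 + 1}} \cdot 0 \cdot 4 = \frac{17}{2 + \frac{1}{26}} \cdot 0 = \frac{17}{\frac{53}{26}} \cdot 0 = 17 \cdot \frac{26}{53} \cdot 0 = \frac{442}{53} \cdot 0 = 0$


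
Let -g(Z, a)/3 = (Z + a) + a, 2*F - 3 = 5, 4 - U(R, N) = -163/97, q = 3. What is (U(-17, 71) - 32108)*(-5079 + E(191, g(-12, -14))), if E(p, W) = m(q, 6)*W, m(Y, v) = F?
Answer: 14320941075/97 ≈ 1.4764e+8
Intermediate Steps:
U(R, N) = 551/97 (U(R, N) = 4 - (-163)/97 = 4 - 1*(-163/97) = 4 + 163/97 = 551/97)
F = 4 (F = 3/2 + (½)*5 = 3/2 + 5/2 = 4)
m(Y, v) = 4
g(Z, a) = -6*a - 3*Z (g(Z, a) = -3*((Z + a) + a) = -3*(Z + 2*a) = -6*a - 3*Z)
E(p, W) = 4*W
(U(-17, 71) - 32108)*(-5079 + E(191, g(-12, -14))) = (551/97 - 32108)*(-5079 + 4*(-6*(-14) - 3*(-12))) = -3113925*(-5079 + 4*(84 + 36))/97 = -3113925*(-5079 + 4*120)/97 = -3113925*(-5079 + 480)/97 = -3113925/97*(-4599) = 14320941075/97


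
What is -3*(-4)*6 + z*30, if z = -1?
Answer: 42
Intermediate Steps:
-3*(-4)*6 + z*30 = -3*(-4)*6 - 1*30 = 12*6 - 30 = 72 - 30 = 42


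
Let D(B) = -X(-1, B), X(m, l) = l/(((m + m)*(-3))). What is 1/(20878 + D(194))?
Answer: 3/62537 ≈ 4.7972e-5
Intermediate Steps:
X(m, l) = -l/(6*m) (X(m, l) = l/(((2*m)*(-3))) = l/((-6*m)) = l*(-1/(6*m)) = -l/(6*m))
D(B) = -B/6 (D(B) = -(-1)*B/(6*(-1)) = -(-1)*B*(-1)/6 = -B/6)
1/(20878 + D(194)) = 1/(20878 - 1/6*194) = 1/(20878 - 97/3) = 1/(62537/3) = 3/62537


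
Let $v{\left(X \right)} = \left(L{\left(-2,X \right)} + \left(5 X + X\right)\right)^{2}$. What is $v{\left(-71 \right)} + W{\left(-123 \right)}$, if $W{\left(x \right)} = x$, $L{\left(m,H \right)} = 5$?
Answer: $177118$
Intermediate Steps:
$v{\left(X \right)} = \left(5 + 6 X\right)^{2}$ ($v{\left(X \right)} = \left(5 + \left(5 X + X\right)\right)^{2} = \left(5 + 6 X\right)^{2}$)
$v{\left(-71 \right)} + W{\left(-123 \right)} = \left(5 + 6 \left(-71\right)\right)^{2} - 123 = \left(5 - 426\right)^{2} - 123 = \left(-421\right)^{2} - 123 = 177241 - 123 = 177118$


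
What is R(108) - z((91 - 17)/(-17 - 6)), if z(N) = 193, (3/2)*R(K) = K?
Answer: -121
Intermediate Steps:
R(K) = 2*K/3
R(108) - z((91 - 17)/(-17 - 6)) = (⅔)*108 - 1*193 = 72 - 193 = -121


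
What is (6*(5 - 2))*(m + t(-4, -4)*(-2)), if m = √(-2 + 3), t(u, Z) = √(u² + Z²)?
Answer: 18 - 144*√2 ≈ -185.65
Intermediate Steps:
t(u, Z) = √(Z² + u²)
m = 1 (m = √1 = 1)
(6*(5 - 2))*(m + t(-4, -4)*(-2)) = (6*(5 - 2))*(1 + √((-4)² + (-4)²)*(-2)) = (6*3)*(1 + √(16 + 16)*(-2)) = 18*(1 + √32*(-2)) = 18*(1 + (4*√2)*(-2)) = 18*(1 - 8*√2) = 18 - 144*√2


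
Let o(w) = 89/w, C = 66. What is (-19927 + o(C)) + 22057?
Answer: 140669/66 ≈ 2131.3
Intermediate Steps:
(-19927 + o(C)) + 22057 = (-19927 + 89/66) + 22057 = -1315093/66 + 22057 = 140669/66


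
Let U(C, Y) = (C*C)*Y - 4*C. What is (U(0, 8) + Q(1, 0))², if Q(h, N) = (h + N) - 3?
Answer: 4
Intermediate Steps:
U(C, Y) = -4*C + Y*C² (U(C, Y) = C²*Y - 4*C = Y*C² - 4*C = -4*C + Y*C²)
Q(h, N) = -3 + N + h (Q(h, N) = (N + h) - 3 = -3 + N + h)
(U(0, 8) + Q(1, 0))² = (0*(-4 + 0*8) + (-3 + 0 + 1))² = (0*(-4 + 0) - 2)² = (0*(-4) - 2)² = (0 - 2)² = (-2)² = 4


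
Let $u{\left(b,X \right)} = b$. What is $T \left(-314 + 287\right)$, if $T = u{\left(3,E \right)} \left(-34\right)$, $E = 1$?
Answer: $2754$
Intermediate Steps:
$T = -102$ ($T = 3 \left(-34\right) = -102$)
$T \left(-314 + 287\right) = - 102 \left(-314 + 287\right) = \left(-102\right) \left(-27\right) = 2754$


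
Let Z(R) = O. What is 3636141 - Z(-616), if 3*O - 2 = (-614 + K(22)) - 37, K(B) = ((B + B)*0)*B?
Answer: 10909072/3 ≈ 3.6364e+6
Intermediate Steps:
K(B) = 0 (K(B) = ((2*B)*0)*B = 0*B = 0)
O = -649/3 (O = ⅔ + ((-614 + 0) - 37)/3 = ⅔ + (-614 - 37)/3 = ⅔ + (⅓)*(-651) = ⅔ - 217 = -649/3 ≈ -216.33)
Z(R) = -649/3
3636141 - Z(-616) = 3636141 - 1*(-649/3) = 3636141 + 649/3 = 10909072/3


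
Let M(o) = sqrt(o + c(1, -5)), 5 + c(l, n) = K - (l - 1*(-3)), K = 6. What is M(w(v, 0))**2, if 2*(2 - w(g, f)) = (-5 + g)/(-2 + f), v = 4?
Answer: -5/4 ≈ -1.2500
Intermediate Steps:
w(g, f) = 2 - (-5 + g)/(2*(-2 + f))
c(l, n) = -2 - l (c(l, n) = -5 + (6 - (l - 1*(-3))) = -5 + (6 - (l + 3)) = -5 + (6 - (3 + l)) = -5 + (6 + (-3 - l)) = -5 + (3 - l) = -2 - l)
M(o) = sqrt(-3 + o) (M(o) = sqrt(o + (-2 - 1*1)) = sqrt(o + (-2 - 1)) = sqrt(o - 3) = sqrt(-3 + o))
M(w(v, 0))**2 = (sqrt(-3 + (-3 - 1*4 + 4*0)/(2*(-2 + 0))))**2 = (sqrt(-3 + (1/2)*(-3 - 4 + 0)/(-2)))**2 = (sqrt(-3 + (1/2)*(-1/2)*(-7)))**2 = (sqrt(-3 + 7/4))**2 = (sqrt(-5/4))**2 = (I*sqrt(5)/2)**2 = -5/4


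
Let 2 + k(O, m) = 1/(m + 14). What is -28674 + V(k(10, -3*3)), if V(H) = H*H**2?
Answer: -3584979/125 ≈ -28680.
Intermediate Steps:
k(O, m) = -2 + 1/(14 + m) (k(O, m) = -2 + 1/(m + 14) = -2 + 1/(14 + m))
V(H) = H**3
-28674 + V(k(10, -3*3)) = -28674 + ((-27 - (-6)*3)/(14 - 3*3))**3 = -28674 + ((-27 - 2*(-9))/(14 - 9))**3 = -28674 + ((-27 + 18)/5)**3 = -28674 + ((1/5)*(-9))**3 = -28674 + (-9/5)**3 = -28674 - 729/125 = -3584979/125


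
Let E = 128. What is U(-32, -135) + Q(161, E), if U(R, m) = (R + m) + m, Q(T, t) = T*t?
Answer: 20306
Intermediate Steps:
U(R, m) = R + 2*m
U(-32, -135) + Q(161, E) = (-32 + 2*(-135)) + 161*128 = (-32 - 270) + 20608 = -302 + 20608 = 20306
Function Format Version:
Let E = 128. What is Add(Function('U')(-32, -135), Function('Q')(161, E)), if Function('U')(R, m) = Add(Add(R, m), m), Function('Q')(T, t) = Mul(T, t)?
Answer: 20306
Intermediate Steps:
Function('U')(R, m) = Add(R, Mul(2, m))
Add(Function('U')(-32, -135), Function('Q')(161, E)) = Add(Add(-32, Mul(2, -135)), Mul(161, 128)) = Add(Add(-32, -270), 20608) = Add(-302, 20608) = 20306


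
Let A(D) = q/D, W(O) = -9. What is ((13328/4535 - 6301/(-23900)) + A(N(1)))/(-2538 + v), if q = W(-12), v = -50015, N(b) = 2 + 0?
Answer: 28125003/1139207146900 ≈ 2.4688e-5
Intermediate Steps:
N(b) = 2
q = -9
A(D) = -9/D
((13328/4535 - 6301/(-23900)) + A(N(1)))/(-2538 + v) = ((13328/4535 - 6301/(-23900)) - 9/2)/(-2538 - 50015) = ((13328*(1/4535) - 6301*(-1/23900)) - 9*1/2)/(-52553) = ((13328/4535 + 6301/23900) - 9/2)*(-1/52553) = (69422847/21677300 - 9/2)*(-1/52553) = -28125003/21677300*(-1/52553) = 28125003/1139207146900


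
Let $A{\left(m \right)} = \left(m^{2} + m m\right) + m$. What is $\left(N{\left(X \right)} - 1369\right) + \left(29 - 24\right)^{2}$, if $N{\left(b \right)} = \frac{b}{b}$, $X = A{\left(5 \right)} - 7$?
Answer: $-1343$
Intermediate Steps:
$A{\left(m \right)} = m + 2 m^{2}$ ($A{\left(m \right)} = \left(m^{2} + m^{2}\right) + m = 2 m^{2} + m = m + 2 m^{2}$)
$X = 48$ ($X = 5 \left(1 + 2 \cdot 5\right) - 7 = 5 \left(1 + 10\right) - 7 = 5 \cdot 11 - 7 = 55 - 7 = 48$)
$N{\left(b \right)} = 1$
$\left(N{\left(X \right)} - 1369\right) + \left(29 - 24\right)^{2} = \left(1 - 1369\right) + \left(29 - 24\right)^{2} = -1368 + 5^{2} = -1368 + 25 = -1343$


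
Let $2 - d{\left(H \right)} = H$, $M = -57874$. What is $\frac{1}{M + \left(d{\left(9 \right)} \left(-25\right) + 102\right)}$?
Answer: $- \frac{1}{57597} \approx -1.7362 \cdot 10^{-5}$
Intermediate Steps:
$d{\left(H \right)} = 2 - H$
$\frac{1}{M + \left(d{\left(9 \right)} \left(-25\right) + 102\right)} = \frac{1}{-57874 + \left(\left(2 - 9\right) \left(-25\right) + 102\right)} = \frac{1}{-57874 + \left(\left(-7\right) \left(-25\right) + 102\right)} = \frac{1}{-57874 + \left(175 + 102\right)} = \frac{1}{-57874 + 277} = \frac{1}{-57597} = - \frac{1}{57597}$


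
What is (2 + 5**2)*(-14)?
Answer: -378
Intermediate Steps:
(2 + 5**2)*(-14) = (2 + 25)*(-14) = 27*(-14) = -378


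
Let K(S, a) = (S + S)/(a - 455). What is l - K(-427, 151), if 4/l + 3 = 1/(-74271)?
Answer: -70149173/16933864 ≈ -4.1425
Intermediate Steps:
l = -148542/111407 (l = 4/(-3 + 1/(-74271)) = 4/(-3 - 1/74271) = 4/(-222814/74271) = 4*(-74271/222814) = -148542/111407 ≈ -1.3333)
K(S, a) = 2*S/(-455 + a) (K(S, a) = (2*S)/(-455 + a) = 2*S/(-455 + a))
l - K(-427, 151) = -148542/111407 - 2*(-427)/(-455 + 151) = -148542/111407 - 2*(-427)/(-304) = -148542/111407 - 2*(-427)*(-1)/304 = -148542/111407 - 1*427/152 = -148542/111407 - 427/152 = -70149173/16933864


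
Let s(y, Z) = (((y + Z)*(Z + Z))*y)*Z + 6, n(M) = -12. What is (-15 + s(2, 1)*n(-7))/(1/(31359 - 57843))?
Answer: 6117804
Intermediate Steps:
s(y, Z) = 6 + 2*y*Z²*(Z + y) (s(y, Z) = (((Z + y)*(2*Z))*y)*Z + 6 = ((2*Z*(Z + y))*y)*Z + 6 = (2*Z*y*(Z + y))*Z + 6 = 2*y*Z²*(Z + y) + 6 = 6 + 2*y*Z²*(Z + y))
(-15 + s(2, 1)*n(-7))/(1/(31359 - 57843)) = (-15 + (6 + 2*2*1³ + 2*1²*2²)*(-12))/(1/(31359 - 57843)) = (-15 + (6 + 2*2*1 + 2*1*4)*(-12))/(1/(-26484)) = (-15 + (6 + 4 + 8)*(-12))/(-1/26484) = (-15 + 18*(-12))*(-26484) = (-15 - 216)*(-26484) = -231*(-26484) = 6117804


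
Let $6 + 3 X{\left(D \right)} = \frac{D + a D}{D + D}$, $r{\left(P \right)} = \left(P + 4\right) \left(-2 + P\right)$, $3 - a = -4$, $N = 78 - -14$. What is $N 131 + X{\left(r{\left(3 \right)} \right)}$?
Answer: $\frac{36154}{3} \approx 12051.0$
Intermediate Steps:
$N = 92$ ($N = 78 + 14 = 92$)
$a = 7$ ($a = 3 - -4 = 3 + 4 = 7$)
$r{\left(P \right)} = \left(-2 + P\right) \left(4 + P\right)$ ($r{\left(P \right)} = \left(4 + P\right) \left(-2 + P\right) = \left(-2 + P\right) \left(4 + P\right)$)
$X{\left(D \right)} = - \frac{2}{3}$ ($X{\left(D \right)} = -2 + \frac{\left(D + 7 D\right) \frac{1}{D + D}}{3} = -2 + \frac{8 D \frac{1}{2 D}}{3} = -2 + \frac{1}{3} \cdot 4 = -2 + \frac{4}{3} = - \frac{2}{3}$)
$N 131 + X{\left(r{\left(3 \right)} \right)} = 92 \cdot 131 - \frac{2}{3} = 12052 - \frac{2}{3} = \frac{36154}{3}$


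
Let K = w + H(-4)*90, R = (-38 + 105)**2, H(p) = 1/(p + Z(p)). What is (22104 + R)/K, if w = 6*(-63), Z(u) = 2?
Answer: -26593/423 ≈ -62.868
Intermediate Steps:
w = -378
H(p) = 1/(2 + p) (H(p) = 1/(p + 2) = 1/(2 + p))
R = 4489 (R = 67**2 = 4489)
K = -423 (K = -378 + 90/(2 - 4) = -378 + 90/(-2) = -378 - 1/2*90 = -378 - 45 = -423)
(22104 + R)/K = (22104 + 4489)/(-423) = 26593*(-1/423) = -26593/423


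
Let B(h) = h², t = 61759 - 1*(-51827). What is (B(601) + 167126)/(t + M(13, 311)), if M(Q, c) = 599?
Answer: 528327/114185 ≈ 4.6269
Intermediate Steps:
t = 113586 (t = 61759 + 51827 = 113586)
(B(601) + 167126)/(t + M(13, 311)) = (601² + 167126)/(113586 + 599) = (361201 + 167126)/114185 = 528327*(1/114185) = 528327/114185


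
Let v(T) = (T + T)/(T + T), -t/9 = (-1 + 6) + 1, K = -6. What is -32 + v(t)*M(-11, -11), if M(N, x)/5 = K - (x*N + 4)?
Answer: -687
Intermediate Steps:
t = -54 (t = -9*((-1 + 6) + 1) = -9*(5 + 1) = -9*6 = -54)
v(T) = 1 (v(T) = (2*T)/((2*T)) = (2*T)*(1/(2*T)) = 1)
M(N, x) = -50 - 5*N*x (M(N, x) = 5*(-6 - (x*N + 4)) = 5*(-6 - (N*x + 4)) = 5*(-6 - (4 + N*x)) = 5*(-6 + (-4 - N*x)) = 5*(-10 - N*x) = -50 - 5*N*x)
-32 + v(t)*M(-11, -11) = -32 + 1*(-50 - 5*(-11)*(-11)) = -32 + 1*(-50 - 605) = -32 + 1*(-655) = -32 - 655 = -687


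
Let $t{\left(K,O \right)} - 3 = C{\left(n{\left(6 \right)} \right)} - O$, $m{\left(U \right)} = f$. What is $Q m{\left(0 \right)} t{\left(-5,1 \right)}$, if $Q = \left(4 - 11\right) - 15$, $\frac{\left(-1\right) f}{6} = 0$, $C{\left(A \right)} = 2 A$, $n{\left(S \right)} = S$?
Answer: $0$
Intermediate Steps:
$f = 0$ ($f = \left(-6\right) 0 = 0$)
$Q = -22$ ($Q = -7 - 15 = -22$)
$m{\left(U \right)} = 0$
$t{\left(K,O \right)} = 15 - O$ ($t{\left(K,O \right)} = 3 - \left(-12 + O\right) = 15 - O$)
$Q m{\left(0 \right)} t{\left(-5,1 \right)} = \left(-22\right) 0 \left(15 - 1\right) = 0 \left(15 - 1\right) = 0 \cdot 14 = 0$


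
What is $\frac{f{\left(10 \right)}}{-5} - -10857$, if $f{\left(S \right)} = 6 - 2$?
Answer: $\frac{54281}{5} \approx 10856.0$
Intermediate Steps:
$f{\left(S \right)} = 4$
$\frac{f{\left(10 \right)}}{-5} - -10857 = \frac{4}{-5} - -10857 = 4 \left(- \frac{1}{5}\right) + 10857 = - \frac{4}{5} + 10857 = \frac{54281}{5}$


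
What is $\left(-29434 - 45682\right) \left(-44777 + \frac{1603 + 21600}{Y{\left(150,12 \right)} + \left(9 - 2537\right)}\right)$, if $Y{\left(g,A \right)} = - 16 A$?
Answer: $\frac{2287594738897}{680} \approx 3.3641 \cdot 10^{9}$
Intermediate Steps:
$\left(-29434 - 45682\right) \left(-44777 + \frac{1603 + 21600}{Y{\left(150,12 \right)} + \left(9 - 2537\right)}\right) = \left(-29434 - 45682\right) \left(-44777 + \frac{1603 + 21600}{\left(-16\right) 12 + \left(9 - 2537\right)}\right) = - 75116 \left(-44777 + \frac{23203}{-192 + \left(9 - 2537\right)}\right) = - 75116 \left(-44777 + \frac{23203}{-192 - 2528}\right) = - 75116 \left(-44777 + \frac{23203}{-2720}\right) = - 75116 \left(-44777 + 23203 \left(- \frac{1}{2720}\right)\right) = - 75116 \left(-44777 - \frac{23203}{2720}\right) = \left(-75116\right) \left(- \frac{121816643}{2720}\right) = \frac{2287594738897}{680}$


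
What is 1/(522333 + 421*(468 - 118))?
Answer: 1/669683 ≈ 1.4932e-6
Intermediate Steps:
1/(522333 + 421*(468 - 118)) = 1/(522333 + 421*350) = 1/(522333 + 147350) = 1/669683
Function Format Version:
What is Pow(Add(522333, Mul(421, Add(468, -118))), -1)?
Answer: Rational(1, 669683) ≈ 1.4932e-6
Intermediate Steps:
Pow(Add(522333, Mul(421, Add(468, -118))), -1) = Pow(Add(522333, Mul(421, 350)), -1) = Pow(Add(522333, 147350), -1) = Pow(669683, -1) = Rational(1, 669683)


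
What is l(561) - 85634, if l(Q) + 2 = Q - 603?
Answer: -85678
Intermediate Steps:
l(Q) = -605 + Q (l(Q) = -2 + (Q - 603) = -2 + (-603 + Q) = -605 + Q)
l(561) - 85634 = (-605 + 561) - 85634 = -44 - 85634 = -85678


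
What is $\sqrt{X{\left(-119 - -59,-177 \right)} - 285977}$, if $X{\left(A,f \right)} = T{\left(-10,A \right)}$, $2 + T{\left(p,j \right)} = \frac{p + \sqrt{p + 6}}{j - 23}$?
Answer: $\frac{\sqrt{-1970108501 - 166 i}}{83} \approx 2.253 \cdot 10^{-5} - 534.77 i$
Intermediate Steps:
$T{\left(p,j \right)} = -2 + \frac{p + \sqrt{6 + p}}{-23 + j}$ ($T{\left(p,j \right)} = -2 + \frac{p + \sqrt{p + 6}}{j - 23} = -2 + \frac{p + \sqrt{6 + p}}{-23 + j}$)
$X{\left(A,f \right)} = \frac{36 - 2 A + 2 i}{-23 + A}$ ($X{\left(A,f \right)} = \frac{46 - 10 + \sqrt{6 - 10} - 2 A}{-23 + A} = \frac{46 - 10 + \sqrt{-4} - 2 A}{-23 + A} = \frac{46 - 10 + 2 i - 2 A}{-23 + A} = \frac{36 - 2 A + 2 i}{-23 + A}$)
$\sqrt{X{\left(-119 - -59,-177 \right)} - 285977} = \sqrt{\frac{2 \left(18 + i - \left(-119 - -59\right)\right)}{-23 - 60} - 285977} = \sqrt{\frac{2 \left(18 + i - \left(-119 + 59\right)\right)}{-23 + \left(-119 + 59\right)} - 285977} = \sqrt{\frac{2 \left(18 + i - -60\right)}{-23 - 60} - 285977} = \sqrt{\frac{2 \left(18 + i + 60\right)}{-83} - 285977} = \sqrt{2 \left(- \frac{1}{83}\right) \left(78 + i\right) - 285977} = \sqrt{\left(- \frac{156}{83} - \frac{2 i}{83}\right) - 285977} = \sqrt{- \frac{23736247}{83} - \frac{2 i}{83}}$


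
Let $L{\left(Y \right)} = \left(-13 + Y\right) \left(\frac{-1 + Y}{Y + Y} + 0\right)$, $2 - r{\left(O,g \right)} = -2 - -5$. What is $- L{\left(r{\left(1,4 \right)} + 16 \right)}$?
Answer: $- \frac{14}{15} \approx -0.93333$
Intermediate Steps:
$r{\left(O,g \right)} = -1$ ($r{\left(O,g \right)} = 2 - \left(-2 - -5\right) = 2 - \left(-2 + 5\right) = 2 - 3 = -1$)
$L{\left(Y \right)} = \frac{\left(-1 + Y\right) \left(-13 + Y\right)}{2 Y}$ ($L{\left(Y \right)} = \left(-13 + Y\right) \left(\frac{-1 + Y}{2 Y} + 0\right) = \left(-13 + Y\right) \frac{-1 + Y}{2 Y} = \frac{\left(-1 + Y\right) \left(-13 + Y\right)}{2 Y}$)
$- L{\left(r{\left(1,4 \right)} + 16 \right)} = - \frac{13 + \left(-1 + 16\right) \left(-14 + \left(-1 + 16\right)\right)}{2 \left(-1 + 16\right)} = - \frac{13 + 15 \left(-14 + 15\right)}{2 \cdot 15} = - \frac{13 + 15 \cdot 1}{2 \cdot 15} = - \frac{13 + 15}{2 \cdot 15} = - \frac{28}{2 \cdot 15} = \left(-1\right) \frac{14}{15} = - \frac{14}{15}$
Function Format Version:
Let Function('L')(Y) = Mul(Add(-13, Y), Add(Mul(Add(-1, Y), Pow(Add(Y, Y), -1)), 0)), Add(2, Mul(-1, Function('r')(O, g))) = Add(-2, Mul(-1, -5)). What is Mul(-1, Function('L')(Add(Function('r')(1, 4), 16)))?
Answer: Rational(-14, 15) ≈ -0.93333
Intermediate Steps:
Function('r')(O, g) = -1 (Function('r')(O, g) = Add(2, Mul(-1, Add(-2, Mul(-1, -5)))) = Add(2, Mul(-1, Add(-2, 5))) = Add(2, Mul(-1, 3)) = Add(2, -3) = -1)
Function('L')(Y) = Mul(Rational(1, 2), Pow(Y, -1), Add(-1, Y), Add(-13, Y)) (Function('L')(Y) = Mul(Add(-13, Y), Add(Mul(Add(-1, Y), Pow(Mul(2, Y), -1)), 0)) = Mul(Add(-13, Y), Add(Mul(Add(-1, Y), Mul(Rational(1, 2), Pow(Y, -1))), 0)) = Mul(Add(-13, Y), Add(Mul(Rational(1, 2), Pow(Y, -1), Add(-1, Y)), 0)) = Mul(Add(-13, Y), Mul(Rational(1, 2), Pow(Y, -1), Add(-1, Y))) = Mul(Rational(1, 2), Pow(Y, -1), Add(-1, Y), Add(-13, Y)))
Mul(-1, Function('L')(Add(Function('r')(1, 4), 16))) = Mul(-1, Mul(Rational(1, 2), Pow(Add(-1, 16), -1), Add(13, Mul(Add(-1, 16), Add(-14, Add(-1, 16)))))) = Mul(-1, Mul(Rational(1, 2), Pow(15, -1), Add(13, Mul(15, Add(-14, 15))))) = Mul(-1, Mul(Rational(1, 2), Rational(1, 15), Add(13, Mul(15, 1)))) = Mul(-1, Mul(Rational(1, 2), Rational(1, 15), Add(13, 15))) = Mul(-1, Mul(Rational(1, 2), Rational(1, 15), 28)) = Mul(-1, Rational(14, 15)) = Rational(-14, 15)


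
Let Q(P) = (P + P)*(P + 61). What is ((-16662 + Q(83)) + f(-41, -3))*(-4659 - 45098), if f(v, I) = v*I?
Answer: -366460305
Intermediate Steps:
Q(P) = 2*P*(61 + P) (Q(P) = (2*P)*(61 + P) = 2*P*(61 + P))
f(v, I) = I*v
((-16662 + Q(83)) + f(-41, -3))*(-4659 - 45098) = ((-16662 + 2*83*(61 + 83)) - 3*(-41))*(-4659 - 45098) = ((-16662 + 2*83*144) + 123)*(-49757) = ((-16662 + 23904) + 123)*(-49757) = (7242 + 123)*(-49757) = 7365*(-49757) = -366460305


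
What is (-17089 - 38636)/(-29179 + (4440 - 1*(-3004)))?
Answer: 3715/1449 ≈ 2.5638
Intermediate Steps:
(-17089 - 38636)/(-29179 + (4440 - 1*(-3004))) = -55725/(-29179 + (4440 + 3004)) = -55725/(-29179 + 7444) = -55725/(-21735) = -55725*(-1/21735) = 3715/1449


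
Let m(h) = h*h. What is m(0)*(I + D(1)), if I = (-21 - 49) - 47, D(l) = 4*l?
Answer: 0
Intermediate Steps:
m(h) = h²
I = -117 (I = -70 - 47 = -117)
m(0)*(I + D(1)) = 0²*(-117 + 4*1) = 0*(-117 + 4) = 0*(-113) = 0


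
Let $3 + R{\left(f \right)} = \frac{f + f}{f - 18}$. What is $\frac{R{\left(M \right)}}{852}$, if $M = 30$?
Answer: $\frac{1}{426} \approx 0.0023474$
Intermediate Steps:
$R{\left(f \right)} = -3 + \frac{2 f}{-18 + f}$ ($R{\left(f \right)} = -3 + \frac{f + f}{f - 18} = -3 + \frac{2 f}{-18 + f}$)
$\frac{R{\left(M \right)}}{852} = \frac{\frac{1}{-18 + 30} \left(54 - 30\right)}{852} = \frac{54 - 30}{12} \cdot \frac{1}{852} = \frac{1}{12} \cdot 24 \cdot \frac{1}{852} = 2 \cdot \frac{1}{852} = \frac{1}{426}$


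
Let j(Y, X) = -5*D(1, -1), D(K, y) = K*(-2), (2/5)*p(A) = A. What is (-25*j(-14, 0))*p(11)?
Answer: -6875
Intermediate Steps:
p(A) = 5*A/2
D(K, y) = -2*K
j(Y, X) = 10 (j(Y, X) = -(-10) = -5*(-2) = 10)
(-25*j(-14, 0))*p(11) = (-25*10)*((5/2)*11) = -250*55/2 = -6875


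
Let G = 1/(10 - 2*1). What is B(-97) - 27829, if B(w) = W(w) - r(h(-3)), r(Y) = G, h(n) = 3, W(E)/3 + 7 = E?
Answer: -225129/8 ≈ -28141.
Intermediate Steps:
W(E) = -21 + 3*E
G = 1/8 (G = 1/(10 - 2) = 1/8 ≈ 0.12500)
r(Y) = 1/8
B(w) = -169/8 + 3*w (B(w) = (-21 + 3*w) - 1*1/8 = (-21 + 3*w) - 1/8 = -169/8 + 3*w)
B(-97) - 27829 = (-169/8 + 3*(-97)) - 27829 = (-169/8 - 291) - 27829 = -2497/8 - 27829 = -225129/8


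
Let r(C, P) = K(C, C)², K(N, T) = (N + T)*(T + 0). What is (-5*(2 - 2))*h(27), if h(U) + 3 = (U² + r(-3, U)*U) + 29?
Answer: 0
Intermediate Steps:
K(N, T) = T*(N + T) (K(N, T) = (N + T)*T = T*(N + T))
r(C, P) = 4*C⁴ (r(C, P) = (C*(C + C))² = (C*(2*C))² = (2*C²)² = 4*C⁴)
h(U) = 26 + U² + 324*U (h(U) = -3 + ((U² + (4*(-3)⁴)*U) + 29) = -3 + ((U² + (4*81)*U) + 29) = -3 + ((U² + 324*U) + 29) = -3 + (29 + U² + 324*U) = 26 + U² + 324*U)
(-5*(2 - 2))*h(27) = (-5*(2 - 2))*(26 + 27² + 324*27) = (-5*0)*(26 + 729 + 8748) = 0*9503 = 0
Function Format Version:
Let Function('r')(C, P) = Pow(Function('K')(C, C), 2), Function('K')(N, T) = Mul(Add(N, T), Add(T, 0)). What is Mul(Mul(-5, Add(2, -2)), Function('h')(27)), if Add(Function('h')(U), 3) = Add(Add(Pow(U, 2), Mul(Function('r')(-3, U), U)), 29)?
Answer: 0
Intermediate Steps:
Function('K')(N, T) = Mul(T, Add(N, T)) (Function('K')(N, T) = Mul(Add(N, T), T) = Mul(T, Add(N, T)))
Function('r')(C, P) = Mul(4, Pow(C, 4)) (Function('r')(C, P) = Pow(Mul(C, Add(C, C)), 2) = Pow(Mul(C, Mul(2, C)), 2) = Pow(Mul(2, Pow(C, 2)), 2) = Mul(4, Pow(C, 4)))
Function('h')(U) = Add(26, Pow(U, 2), Mul(324, U)) (Function('h')(U) = Add(-3, Add(Add(Pow(U, 2), Mul(Mul(4, Pow(-3, 4)), U)), 29)) = Add(-3, Add(Add(Pow(U, 2), Mul(Mul(4, 81), U)), 29)) = Add(-3, Add(Add(Pow(U, 2), Mul(324, U)), 29)) = Add(-3, Add(29, Pow(U, 2), Mul(324, U))) = Add(26, Pow(U, 2), Mul(324, U)))
Mul(Mul(-5, Add(2, -2)), Function('h')(27)) = Mul(Mul(-5, Add(2, -2)), Add(26, Pow(27, 2), Mul(324, 27))) = Mul(Mul(-5, 0), Add(26, 729, 8748)) = Mul(0, 9503) = 0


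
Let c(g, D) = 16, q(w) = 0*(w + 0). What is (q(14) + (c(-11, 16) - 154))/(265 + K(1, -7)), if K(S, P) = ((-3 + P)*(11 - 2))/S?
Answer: -138/175 ≈ -0.78857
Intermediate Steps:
K(S, P) = (-27 + 9*P)/S (K(S, P) = ((-3 + P)*9)/S = (-27 + 9*P)/S)
q(w) = 0 (q(w) = 0*w = 0)
(q(14) + (c(-11, 16) - 154))/(265 + K(1, -7)) = (0 + (16 - 154))/(265 + 9*(-3 - 7)/1) = (0 - 138)/(265 + 9*1*(-10)) = -138/(265 - 90) = -138/175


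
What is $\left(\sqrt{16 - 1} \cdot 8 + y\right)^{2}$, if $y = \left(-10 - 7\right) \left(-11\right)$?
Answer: $35929 + 2992 \sqrt{15} \approx 47517.0$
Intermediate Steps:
$y = 187$ ($y = \left(-17\right) \left(-11\right) = 187$)
$\left(\sqrt{16 - 1} \cdot 8 + y\right)^{2} = \left(\sqrt{16 - 1} \cdot 8 + 187\right)^{2} = \left(\sqrt{15} \cdot 8 + 187\right)^{2} = \left(8 \sqrt{15} + 187\right)^{2} = \left(187 + 8 \sqrt{15}\right)^{2}$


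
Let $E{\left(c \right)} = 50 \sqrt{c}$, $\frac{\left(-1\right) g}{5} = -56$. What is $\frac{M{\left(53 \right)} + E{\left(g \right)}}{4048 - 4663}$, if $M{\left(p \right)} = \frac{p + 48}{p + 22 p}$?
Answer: $- \frac{101}{749685} - \frac{20 \sqrt{70}}{123} \approx -1.3606$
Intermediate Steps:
$g = 280$ ($g = \left(-5\right) \left(-56\right) = 280$)
$M{\left(p \right)} = \frac{48 + p}{23 p}$
$\frac{M{\left(53 \right)} + E{\left(g \right)}}{4048 - 4663} = \frac{\frac{48 + 53}{23 \cdot 53} + 50 \sqrt{280}}{4048 - 4663} = \frac{\frac{1}{23} \cdot \frac{1}{53} \cdot 101 + 50 \cdot 2 \sqrt{70}}{-615} = \left(\frac{101}{1219} + 100 \sqrt{70}\right) \left(- \frac{1}{615}\right) = - \frac{101}{749685} - \frac{20 \sqrt{70}}{123}$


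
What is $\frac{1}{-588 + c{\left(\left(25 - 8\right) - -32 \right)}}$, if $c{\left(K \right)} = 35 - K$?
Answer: $- \frac{1}{602} \approx -0.0016611$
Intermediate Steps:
$\frac{1}{-588 + c{\left(\left(25 - 8\right) - -32 \right)}} = \frac{1}{-588 - \left(-10 - 8 + 32\right)} = \frac{1}{-588 + \left(35 - \left(\left(25 - 8\right) + 32\right)\right)} = \frac{1}{-588 + \left(35 - \left(17 + 32\right)\right)} = \frac{1}{-588 + \left(35 - 49\right)} = \frac{1}{-588 - 14} = \frac{1}{-602} = - \frac{1}{602}$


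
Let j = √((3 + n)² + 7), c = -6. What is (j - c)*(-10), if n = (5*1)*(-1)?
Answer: -60 - 10*√11 ≈ -93.166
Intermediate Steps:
n = -5 (n = 5*(-1) = -5)
j = √11 (j = √((3 - 5)² + 7) = √((-2)² + 7) = √(4 + 7) = √11 ≈ 3.3166)
(j - c)*(-10) = (√11 - 1*(-6))*(-10) = (√11 + 6)*(-10) = (6 + √11)*(-10) = -60 - 10*√11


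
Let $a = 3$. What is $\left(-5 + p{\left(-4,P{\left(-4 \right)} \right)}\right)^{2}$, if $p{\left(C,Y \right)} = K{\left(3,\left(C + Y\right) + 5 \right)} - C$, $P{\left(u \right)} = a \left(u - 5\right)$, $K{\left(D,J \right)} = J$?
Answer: $729$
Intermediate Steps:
$P{\left(u \right)} = -15 + 3 u$ ($P{\left(u \right)} = 3 \left(u - 5\right) = 3 \left(-5 + u\right) = -15 + 3 u$)
$p{\left(C,Y \right)} = 5 + Y$ ($p{\left(C,Y \right)} = \left(\left(C + Y\right) + 5\right) - C = \left(5 + C + Y\right) - C = 5 + Y$)
$\left(-5 + p{\left(-4,P{\left(-4 \right)} \right)}\right)^{2} = \left(-5 + \left(5 + \left(-15 + 3 \left(-4\right)\right)\right)\right)^{2} = \left(-5 + \left(5 - 27\right)\right)^{2} = \left(-5 - 22\right)^{2} = \left(-27\right)^{2} = 729$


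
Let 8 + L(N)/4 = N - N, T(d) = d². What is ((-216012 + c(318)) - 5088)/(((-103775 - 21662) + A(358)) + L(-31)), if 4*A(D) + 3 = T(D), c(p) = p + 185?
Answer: 882388/373715 ≈ 2.3611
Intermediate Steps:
c(p) = 185 + p
A(D) = -¾ + D²/4
L(N) = -32 (L(N) = -32 + 4*(N - N) = -32 + 4*0 = -32 + 0 = -32)
((-216012 + c(318)) - 5088)/(((-103775 - 21662) + A(358)) + L(-31)) = ((-216012 + (185 + 318)) - 5088)/(((-103775 - 21662) + (-¾ + (¼)*358²)) - 32) = ((-216012 + 503) - 5088)/((-125437 + (-¾ + (¼)*128164)) - 32) = (-215509 - 5088)/((-125437 + (-¾ + 32041)) - 32) = -220597/((-125437 + 128161/4) - 32) = -220597/(-373587/4 - 32) = -220597/(-373715/4) = -220597*(-4/373715) = 882388/373715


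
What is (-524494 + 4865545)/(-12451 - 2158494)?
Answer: -4341051/2170945 ≈ -1.9996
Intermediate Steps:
(-524494 + 4865545)/(-12451 - 2158494) = 4341051/(-2170945) = 4341051*(-1/2170945) = -4341051/2170945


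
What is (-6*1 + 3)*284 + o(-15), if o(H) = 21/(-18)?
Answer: -5119/6 ≈ -853.17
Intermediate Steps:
o(H) = -7/6 (o(H) = 21*(-1/18) = -7/6)
(-6*1 + 3)*284 + o(-15) = (-6*1 + 3)*284 - 7/6 = (-6 + 3)*284 - 7/6 = -3*284 - 7/6 = -852 - 7/6 = -5119/6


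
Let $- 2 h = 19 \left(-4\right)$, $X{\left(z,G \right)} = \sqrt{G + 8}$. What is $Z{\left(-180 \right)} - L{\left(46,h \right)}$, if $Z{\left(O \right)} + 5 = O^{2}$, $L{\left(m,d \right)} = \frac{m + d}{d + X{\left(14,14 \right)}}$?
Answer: $\frac{7677083}{237} + \frac{14 \sqrt{22}}{237} \approx 32393.0$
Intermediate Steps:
$X{\left(z,G \right)} = \sqrt{8 + G}$
$h = 38$ ($h = - \frac{19 \left(-4\right)}{2} = \left(- \frac{1}{2}\right) \left(-76\right) = 38$)
$L{\left(m,d \right)} = \frac{d + m}{d + \sqrt{22}}$ ($L{\left(m,d \right)} = \frac{m + d}{d + \sqrt{8 + 14}} = \frac{d + m}{d + \sqrt{22}}$)
$Z{\left(O \right)} = -5 + O^{2}$
$Z{\left(-180 \right)} - L{\left(46,h \right)} = \left(-5 + \left(-180\right)^{2}\right) - \frac{38 + 46}{38 + \sqrt{22}} = \left(-5 + 32400\right) - \frac{1}{38 + \sqrt{22}} \cdot 84 = 32395 - \frac{84}{38 + \sqrt{22}}$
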